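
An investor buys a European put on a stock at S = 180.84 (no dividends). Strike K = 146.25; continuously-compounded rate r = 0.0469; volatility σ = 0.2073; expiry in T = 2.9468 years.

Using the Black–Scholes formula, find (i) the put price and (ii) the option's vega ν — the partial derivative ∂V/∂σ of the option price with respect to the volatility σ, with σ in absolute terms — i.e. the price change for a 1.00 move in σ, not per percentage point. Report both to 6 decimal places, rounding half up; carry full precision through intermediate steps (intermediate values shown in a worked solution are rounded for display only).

price = 4.584140
ν = 62.984776

σ√T = 0.2073·√2.9468 = 0.355856
d₁ = (ln(S/K) + (r+σ²/2)T) / (σ√T) = (ln(180.84/146.25) + (0.0469+0.2073²/2)·2.9468) / 0.355856 = (0.212295 + 0.201522) / 0.355856 = 1.162877
d₂ = d₁ − σ√T = 1.162877 − 0.355856 = 0.807020
e^{−rT} = e^{−0.0469·2.9468} = 0.870920
N(−d₁) = 0.122440,  N(−d₂) = 0.209827
Put price V = K·e^{−rT}·N(−d₂) − S·N(−d₁) = 26.726151 − 22.142011 = 4.584140
φ(d₁) = (1/√(2π))·e^{−d₁²/2} = 0.202892
ν = S·φ(d₁)·√T = 62.984776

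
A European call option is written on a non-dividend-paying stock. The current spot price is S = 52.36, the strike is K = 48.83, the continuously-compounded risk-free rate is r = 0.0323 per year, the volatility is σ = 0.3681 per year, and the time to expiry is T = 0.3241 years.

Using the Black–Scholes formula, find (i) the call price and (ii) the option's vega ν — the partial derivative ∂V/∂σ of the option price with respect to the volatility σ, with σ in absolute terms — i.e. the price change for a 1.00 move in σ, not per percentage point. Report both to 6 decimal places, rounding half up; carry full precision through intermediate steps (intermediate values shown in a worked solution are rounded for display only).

σ√T = 0.3681·√0.3241 = 0.209559
d₁ = (ln(S/K) + (r+σ²/2)T) / (σ√T) = (ln(52.36/48.83) + (0.0323+0.3681²/2)·0.3241) / 0.209559 = (0.069798 + 0.032426) / 0.209559 = 0.487806
d₂ = d₁ − σ√T = 0.487806 − 0.209559 = 0.278247
e^{−rT} = e^{−0.0323·0.3241} = 0.989586
N(d₁) = 0.687156,  N(d₂) = 0.609589
Call price V = S·N(d₁) − K·e^{−rT}·N(d₂) = 35.979505 − 29.456239 = 6.523267
φ(d₁) = (1/√(2π))·e^{−d₁²/2} = 0.354192
ν = S·φ(d₁)·√T = 10.557912

price = 6.523267
ν = 10.557912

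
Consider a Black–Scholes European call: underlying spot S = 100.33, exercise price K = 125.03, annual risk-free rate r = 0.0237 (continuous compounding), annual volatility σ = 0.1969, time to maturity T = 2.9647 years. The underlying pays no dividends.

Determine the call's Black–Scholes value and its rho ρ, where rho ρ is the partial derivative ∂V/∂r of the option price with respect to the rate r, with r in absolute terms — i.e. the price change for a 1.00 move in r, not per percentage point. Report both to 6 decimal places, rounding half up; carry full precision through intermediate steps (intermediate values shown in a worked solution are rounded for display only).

price = 7.874368
ρ = 93.448728

σ√T = 0.1969·√2.9647 = 0.339028
d₁ = (ln(S/K) + (r+σ²/2)T) / (σ√T) = (ln(100.33/125.03) + (0.0237+0.1969²/2)·2.9647) / 0.339028 = (-0.220089 + 0.127734) / 0.339028 = -0.272412
d₂ = d₁ − σ√T = -0.272412 − 0.339028 = -0.611440
e^{−rT} = e^{−0.0237·2.9647} = 0.932148
N(d₁) = 0.392653,  N(d₂) = 0.270454
Call price V = S·N(d₁) − K·e^{−rT}·N(d₂) = 39.394835 − 31.520467 = 7.874368
ρ = K·T·e^{−rT}·N(d₂) = 93.448728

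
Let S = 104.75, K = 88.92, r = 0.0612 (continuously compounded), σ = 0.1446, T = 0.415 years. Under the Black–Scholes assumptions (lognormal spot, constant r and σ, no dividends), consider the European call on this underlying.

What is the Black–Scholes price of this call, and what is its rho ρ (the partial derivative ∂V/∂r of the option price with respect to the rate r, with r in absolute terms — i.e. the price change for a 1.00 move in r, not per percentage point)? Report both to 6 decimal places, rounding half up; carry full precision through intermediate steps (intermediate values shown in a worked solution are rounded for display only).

σ√T = 0.1446·√0.415 = 0.093152
d₁ = (ln(S/K) + (r+σ²/2)T) / (σ√T) = (ln(104.75/88.92) + (0.0612+0.1446²/2)·0.415) / 0.093152 = (0.163839 + 0.029737) / 0.093152 = 2.078066
d₂ = d₁ − σ√T = 2.078066 − 0.093152 = 1.984914
e^{−rT} = e^{−0.0612·0.415} = 0.974922
N(d₁) = 0.981148,  N(d₂) = 0.976423
Call price V = S·N(d₁) − K·e^{−rT}·N(d₂) = 102.775293 − 84.646157 = 18.129136
ρ = K·T·e^{−rT}·N(d₂) = 35.128155

price = 18.129136
ρ = 35.128155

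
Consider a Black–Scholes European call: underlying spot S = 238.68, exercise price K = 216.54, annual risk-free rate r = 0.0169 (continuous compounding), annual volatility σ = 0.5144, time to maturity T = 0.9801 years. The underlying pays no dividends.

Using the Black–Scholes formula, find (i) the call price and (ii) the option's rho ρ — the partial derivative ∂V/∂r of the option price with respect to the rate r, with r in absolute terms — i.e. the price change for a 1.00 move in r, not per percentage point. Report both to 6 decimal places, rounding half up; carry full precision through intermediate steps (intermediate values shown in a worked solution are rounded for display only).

price = 59.343430
ρ = 101.795683

σ√T = 0.5144·√0.9801 = 0.509256
d₁ = (ln(S/K) + (r+σ²/2)T) / (σ√T) = (ln(238.68/216.54) + (0.0169+0.5144²/2)·0.9801) / 0.509256 = (0.097348 + 0.146235) / 0.509256 = 0.478311
d₂ = d₁ − σ√T = 0.478311 − 0.509256 = -0.030945
e^{−rT} = e^{−0.0169·0.9801} = 0.983573
N(d₁) = 0.683786,  N(d₂) = 0.487657
Call price V = S·N(d₁) − K·e^{−rT}·N(d₂) = 163.205978 − 103.862548 = 59.343430
ρ = K·T·e^{−rT}·N(d₂) = 101.795683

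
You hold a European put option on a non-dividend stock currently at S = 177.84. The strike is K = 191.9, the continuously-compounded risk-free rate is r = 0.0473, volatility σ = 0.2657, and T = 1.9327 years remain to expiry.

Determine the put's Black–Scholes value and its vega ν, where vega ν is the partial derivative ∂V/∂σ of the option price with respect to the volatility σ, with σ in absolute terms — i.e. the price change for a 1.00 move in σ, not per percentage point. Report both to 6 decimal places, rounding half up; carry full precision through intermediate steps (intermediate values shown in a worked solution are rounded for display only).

σ√T = 0.2657·√1.9327 = 0.369380
d₁ = (ln(S/K) + (r+σ²/2)T) / (σ√T) = (ln(177.84/191.9) + (0.0473+0.2657²/2)·1.9327) / 0.369380 = (-0.076090 + 0.159638) / 0.369380 = 0.226183
d₂ = d₁ − σ√T = 0.226183 − 0.369380 = -0.143198
e^{−rT} = e^{−0.0473·1.9327} = 0.912637
N(−d₁) = 0.410530,  N(−d₂) = 0.556933
Put price V = K·e^{−rT}·N(−d₂) − S·N(−d₁) = 97.538500 − 73.008585 = 24.529915
φ(d₁) = (1/√(2π))·e^{−d₁²/2} = 0.388867
ν = S·φ(d₁)·√T = 96.141916

price = 24.529915
ν = 96.141916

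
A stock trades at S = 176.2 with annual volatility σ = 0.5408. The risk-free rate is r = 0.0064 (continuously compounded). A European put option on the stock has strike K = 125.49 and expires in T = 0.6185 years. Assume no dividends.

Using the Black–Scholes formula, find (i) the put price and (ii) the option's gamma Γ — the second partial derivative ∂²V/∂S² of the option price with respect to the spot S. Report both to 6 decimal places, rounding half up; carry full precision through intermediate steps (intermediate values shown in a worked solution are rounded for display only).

σ√T = 0.5408·√0.6185 = 0.425311
d₁ = (ln(S/K) + (r+σ²/2)T) / (σ√T) = (ln(176.2/125.49) + (0.0064+0.5408²/2)·0.6185) / 0.425311 = (0.339394 + 0.094403) / 0.425311 = 1.019952
d₂ = d₁ − σ√T = 1.019952 − 0.425311 = 0.594641
e^{−rT} = e^{−0.0064·0.6185} = 0.996049
N(−d₁) = 0.153876,  N(−d₂) = 0.276042
Put price V = K·e^{−rT}·N(−d₂) − S·N(−d₁) = 34.503624 − 27.112883 = 7.390741
φ(d₁) = (1/√(2π))·e^{−d₁²/2} = 0.237144
Γ = φ(d₁) / (S·σ·√T) = 0.003164

price = 7.390741
Γ = 0.003164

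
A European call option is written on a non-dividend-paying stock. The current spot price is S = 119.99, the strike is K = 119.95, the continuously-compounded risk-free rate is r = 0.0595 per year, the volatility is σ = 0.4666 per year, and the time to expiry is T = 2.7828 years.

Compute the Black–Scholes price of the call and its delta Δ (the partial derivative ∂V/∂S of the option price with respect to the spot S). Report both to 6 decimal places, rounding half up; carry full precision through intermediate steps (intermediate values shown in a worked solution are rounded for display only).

price = 43.454221
Δ = 0.726525

σ√T = 0.4666·√2.7828 = 0.778369
d₁ = (ln(S/K) + (r+σ²/2)T) / (σ√T) = (ln(119.99/119.95) + (0.0595+0.4666²/2)·2.7828) / 0.778369 = (0.000333 + 0.468506) / 0.778369 = 0.602335
d₂ = d₁ − σ√T = 0.602335 − 0.778369 = -0.176034
e^{−rT} = e^{−0.0595·2.7828} = 0.847405
N(d₁) = 0.726525,  N(d₂) = 0.430134
Call price V = S·N(d₁) − K·e^{−rT}·N(d₂) = 87.175682 − 43.721461 = 43.454221
Δ = N(d₁) = 0.726525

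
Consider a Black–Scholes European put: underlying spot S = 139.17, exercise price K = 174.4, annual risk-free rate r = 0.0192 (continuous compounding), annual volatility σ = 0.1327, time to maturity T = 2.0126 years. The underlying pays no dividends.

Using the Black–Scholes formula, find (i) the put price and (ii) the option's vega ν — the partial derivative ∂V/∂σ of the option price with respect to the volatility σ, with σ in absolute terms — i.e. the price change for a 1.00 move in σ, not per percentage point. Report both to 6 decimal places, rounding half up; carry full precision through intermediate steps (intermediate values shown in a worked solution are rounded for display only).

σ√T = 0.1327·√2.0126 = 0.188256
d₁ = (ln(S/K) + (r+σ²/2)T) / (σ√T) = (ln(139.17/174.4) + (0.0192+0.1327²/2)·2.0126) / 0.188256 = (-0.225655 + 0.056362) / 0.188256 = -0.899269
d₂ = d₁ − σ√T = -0.899269 − 0.188256 = -1.087526
e^{−rT} = e^{−0.0192·2.0126} = 0.962095
N(−d₁) = 0.815745,  N(−d₂) = 0.861598
Put price V = K·e^{−rT}·N(−d₂) − S·N(−d₁) = 144.566958 − 113.527283 = 31.039675
φ(d₁) = (1/√(2π))·e^{−d₁²/2} = 0.266260
ν = S·φ(d₁)·√T = 52.569116

price = 31.039675
ν = 52.569116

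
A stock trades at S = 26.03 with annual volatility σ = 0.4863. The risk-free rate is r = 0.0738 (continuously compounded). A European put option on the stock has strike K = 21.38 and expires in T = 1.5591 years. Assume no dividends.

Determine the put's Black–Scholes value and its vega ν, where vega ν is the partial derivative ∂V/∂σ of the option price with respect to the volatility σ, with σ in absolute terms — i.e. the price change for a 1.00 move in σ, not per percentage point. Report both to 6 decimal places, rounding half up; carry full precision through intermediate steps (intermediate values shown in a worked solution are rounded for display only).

price = 2.557591
ν = 9.285600

σ√T = 0.4863·√1.5591 = 0.607213
d₁ = (ln(S/K) + (r+σ²/2)T) / (σ√T) = (ln(26.03/21.38) + (0.0738+0.4863²/2)·1.5591) / 0.607213 = (0.196794 + 0.299416) / 0.607213 = 0.817191
d₂ = d₁ − σ√T = 0.817191 − 0.607213 = 0.209978
e^{−rT} = e^{−0.0738·1.5591} = 0.891311
N(−d₁) = 0.206910,  N(−d₂) = 0.416842
Put price V = K·e^{−rT}·N(−d₂) − S·N(−d₁) = 7.943447 − 5.385856 = 2.557591
φ(d₁) = (1/√(2π))·e^{−d₁²/2} = 0.285692
ν = S·φ(d₁)·√T = 9.285600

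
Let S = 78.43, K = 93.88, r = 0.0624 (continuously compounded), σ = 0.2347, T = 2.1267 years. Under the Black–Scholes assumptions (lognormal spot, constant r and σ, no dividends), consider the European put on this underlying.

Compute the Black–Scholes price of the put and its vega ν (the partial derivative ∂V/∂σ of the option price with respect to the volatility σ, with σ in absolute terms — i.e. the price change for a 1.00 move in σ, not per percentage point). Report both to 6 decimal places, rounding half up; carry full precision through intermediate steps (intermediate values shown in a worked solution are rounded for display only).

price = 12.907783
ν = 45.603857

σ√T = 0.2347·√2.1267 = 0.342268
d₁ = (ln(S/K) + (r+σ²/2)T) / (σ√T) = (ln(78.43/93.88) + (0.0624+0.2347²/2)·2.1267) / 0.342268 = (-0.179811 + 0.191280) / 0.342268 = 0.033508
d₂ = d₁ − σ√T = 0.033508 − 0.342268 = -0.308759
e^{−rT} = e^{−0.0624·2.1267} = 0.875722
N(−d₁) = 0.486635,  N(−d₂) = 0.621248
Put price V = K·e^{−rT}·N(−d₂) − S·N(−d₁) = 51.074530 − 38.166747 = 12.907783
φ(d₁) = (1/√(2π))·e^{−d₁²/2} = 0.398718
ν = S·φ(d₁)·√T = 45.603857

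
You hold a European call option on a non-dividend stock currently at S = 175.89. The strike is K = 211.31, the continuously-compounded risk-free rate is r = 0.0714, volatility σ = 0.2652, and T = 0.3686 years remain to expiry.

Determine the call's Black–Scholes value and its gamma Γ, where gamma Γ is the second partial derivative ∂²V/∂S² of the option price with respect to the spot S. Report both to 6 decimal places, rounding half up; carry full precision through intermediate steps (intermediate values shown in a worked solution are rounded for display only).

price = 2.665588
Γ = 0.009434

σ√T = 0.2652·√0.3686 = 0.161009
d₁ = (ln(S/K) + (r+σ²/2)T) / (σ√T) = (ln(175.89/211.31) + (0.0714+0.2652²/2)·0.3686) / 0.161009 = (-0.183467 + 0.039280) / 0.161009 = -0.895522
d₂ = d₁ − σ√T = -0.895522 − 0.161009 = -1.056531
e^{−rT} = e^{−0.0714·0.3686} = 0.974025
N(d₁) = 0.185254,  N(d₂) = 0.145363
Call price V = S·N(d₁) − K·e^{−rT}·N(d₂) = 32.584349 − 29.918761 = 2.665588
φ(d₁) = (1/√(2π))·e^{−d₁²/2} = 0.267157
Γ = φ(d₁) / (S·σ·√T) = 0.009434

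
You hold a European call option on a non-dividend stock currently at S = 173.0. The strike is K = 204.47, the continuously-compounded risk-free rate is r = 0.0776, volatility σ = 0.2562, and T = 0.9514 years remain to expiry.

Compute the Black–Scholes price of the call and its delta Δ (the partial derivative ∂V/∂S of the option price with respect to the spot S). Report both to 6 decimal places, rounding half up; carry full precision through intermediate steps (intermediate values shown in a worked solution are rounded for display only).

σ√T = 0.2562·√0.9514 = 0.249897
d₁ = (ln(S/K) + (r+σ²/2)T) / (σ√T) = (ln(173.0/204.47) + (0.0776+0.2562²/2)·0.9514) / 0.249897 = (-0.167130 + 0.105053) / 0.249897 = -0.248410
d₂ = d₁ − σ√T = -0.248410 − 0.249897 = -0.498307
e^{−rT} = e^{−0.0776·0.9514} = 0.928831
N(d₁) = 0.401909,  N(d₂) = 0.309134
Call price V = S·N(d₁) − K·e^{−rT}·N(d₂) = 69.530198 − 58.710117 = 10.820081
Δ = N(d₁) = 0.401909

price = 10.820081
Δ = 0.401909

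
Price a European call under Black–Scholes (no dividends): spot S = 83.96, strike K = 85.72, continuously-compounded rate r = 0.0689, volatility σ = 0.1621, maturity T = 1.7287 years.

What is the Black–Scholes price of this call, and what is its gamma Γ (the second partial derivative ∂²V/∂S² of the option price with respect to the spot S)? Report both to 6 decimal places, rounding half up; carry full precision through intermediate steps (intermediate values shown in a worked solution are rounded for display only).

price = 11.431526
Γ = 0.018972

σ√T = 0.1621·√1.7287 = 0.213129
d₁ = (ln(S/K) + (r+σ²/2)T) / (σ√T) = (ln(83.96/85.72) + (0.0689+0.1621²/2)·1.7287) / 0.213129 = (-0.020746 + 0.141819) / 0.213129 = 0.568077
d₂ = d₁ − σ√T = 0.568077 − 0.213129 = 0.354948
e^{−rT} = e^{−0.0689·1.7287} = 0.887712
N(d₁) = 0.715009,  N(d₂) = 0.638686
Call price V = S·N(d₁) − K·e^{−rT}·N(d₂) = 60.032128 − 48.600602 = 11.431526
φ(d₁) = (1/√(2π))·e^{−d₁²/2} = 0.339496
Γ = φ(d₁) / (S·σ·√T) = 0.018972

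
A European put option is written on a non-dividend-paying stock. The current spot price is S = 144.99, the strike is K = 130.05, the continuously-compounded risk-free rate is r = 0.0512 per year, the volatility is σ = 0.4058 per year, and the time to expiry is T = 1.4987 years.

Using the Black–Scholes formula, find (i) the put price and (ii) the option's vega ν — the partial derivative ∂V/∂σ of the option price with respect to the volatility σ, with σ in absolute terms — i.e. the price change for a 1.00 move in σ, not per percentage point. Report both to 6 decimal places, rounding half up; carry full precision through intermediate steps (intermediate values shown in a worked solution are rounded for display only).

σ√T = 0.4058·√1.4987 = 0.496786
d₁ = (ln(S/K) + (r+σ²/2)T) / (σ√T) = (ln(144.99/130.05) + (0.0512+0.4058²/2)·1.4987) / 0.496786 = (0.108746 + 0.200132) / 0.496786 = 0.621751
d₂ = d₁ − σ√T = 0.621751 − 0.496786 = 0.124965
e^{−rT} = e^{−0.0512·1.4987} = 0.926137
N(−d₁) = 0.267053,  N(−d₂) = 0.450276
Put price V = K·e^{−rT}·N(−d₂) − S·N(−d₁) = 54.233017 − 38.719968 = 15.513049
φ(d₁) = (1/√(2π))·e^{−d₁²/2} = 0.328826
ν = S·φ(d₁)·√T = 58.366254

price = 15.513049
ν = 58.366254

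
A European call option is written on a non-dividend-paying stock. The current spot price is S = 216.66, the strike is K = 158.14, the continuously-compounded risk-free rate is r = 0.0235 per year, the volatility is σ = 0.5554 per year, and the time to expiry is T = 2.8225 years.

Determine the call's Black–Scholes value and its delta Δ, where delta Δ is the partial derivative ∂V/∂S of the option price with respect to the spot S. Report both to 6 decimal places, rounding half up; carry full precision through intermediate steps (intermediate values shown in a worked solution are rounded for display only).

σ√T = 0.5554·√2.8225 = 0.933089
d₁ = (ln(S/K) + (r+σ²/2)T) / (σ√T) = (ln(216.66/158.14) + (0.0235+0.5554²/2)·2.8225) / 0.933089 = (0.314849 + 0.501656) / 0.933089 = 0.875056
d₂ = d₁ − σ√T = 0.875056 − 0.933089 = -0.058033
e^{−rT} = e^{−0.0235·2.8225} = 0.935823
N(d₁) = 0.809228,  N(d₂) = 0.476861
Call price V = S·N(d₁) − K·e^{−rT}·N(d₂) = 175.327382 − 70.571208 = 104.756175
Δ = N(d₁) = 0.809228

price = 104.756175
Δ = 0.809228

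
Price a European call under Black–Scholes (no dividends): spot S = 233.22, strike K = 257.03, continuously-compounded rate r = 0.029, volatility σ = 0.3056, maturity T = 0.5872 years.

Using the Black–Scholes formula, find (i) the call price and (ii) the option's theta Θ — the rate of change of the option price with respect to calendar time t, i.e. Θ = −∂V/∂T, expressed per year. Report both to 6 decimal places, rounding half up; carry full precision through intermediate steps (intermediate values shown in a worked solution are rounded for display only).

σ√T = 0.3056·√0.5872 = 0.234178
d₁ = (ln(S/K) + (r+σ²/2)T) / (σ√T) = (ln(233.22/257.03) + (0.029+0.3056²/2)·0.5872) / 0.234178 = (-0.097211 + 0.044449) / 0.234178 = -0.225307
d₂ = d₁ − σ√T = -0.225307 − 0.234178 = -0.459486
e^{−rT} = e^{−0.029·0.5872} = 0.983115
N(d₁) = 0.410870,  N(d₂) = 0.322943
Call price V = S·N(d₁) − K·e^{−rT}·N(d₂) = 95.823110 − 81.604445 = 14.218665
φ(d₁) = (1/√(2π))·e^{−d₁²/2} = 0.388944
Θ = −S·φ(d₁)·σ/(2√T) − r·K·e^{−rT}·N(d₂) = −18.087687 − 2.366529 = -20.454216

price = 14.218665
Θ = -20.454216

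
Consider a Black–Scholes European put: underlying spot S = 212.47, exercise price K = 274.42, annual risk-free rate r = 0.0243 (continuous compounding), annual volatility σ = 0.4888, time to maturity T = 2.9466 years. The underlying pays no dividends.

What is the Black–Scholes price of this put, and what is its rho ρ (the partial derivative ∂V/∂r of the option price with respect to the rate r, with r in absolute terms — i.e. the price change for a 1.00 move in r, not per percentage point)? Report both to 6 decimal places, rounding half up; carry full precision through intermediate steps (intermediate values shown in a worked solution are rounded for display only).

σ√T = 0.4888·√2.9466 = 0.839058
d₁ = (ln(S/K) + (r+σ²/2)T) / (σ√T) = (ln(212.47/274.42) + (0.0243+0.4888²/2)·2.9466) / 0.839058 = (-0.255859 + 0.423611) / 0.839058 = 0.199929
d₂ = d₁ − σ√T = 0.199929 − 0.839058 = -0.639128
e^{−rT} = e^{−0.0243·2.9466} = 0.930901
N(−d₁) = 0.420768,  N(−d₂) = 0.738630
Put price V = K·e^{−rT}·N(−d₂) − S·N(−d₁) = 188.688892 − 89.400559 = 99.288333
ρ = −K·T·e^{−rT}·N(−d₂) = -555.990689

price = 99.288333
ρ = -555.990689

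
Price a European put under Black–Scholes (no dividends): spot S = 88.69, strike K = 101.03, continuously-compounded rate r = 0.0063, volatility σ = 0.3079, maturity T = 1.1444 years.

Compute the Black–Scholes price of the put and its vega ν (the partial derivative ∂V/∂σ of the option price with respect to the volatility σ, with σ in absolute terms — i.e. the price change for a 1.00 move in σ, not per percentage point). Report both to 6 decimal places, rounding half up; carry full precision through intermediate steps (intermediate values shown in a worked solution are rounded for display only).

price = 19.012335
ν = 37.033570

σ√T = 0.3079·√1.1444 = 0.329381
d₁ = (ln(S/K) + (r+σ²/2)T) / (σ√T) = (ln(88.69/101.03) + (0.0063+0.3079²/2)·1.1444) / 0.329381 = (-0.130270 + 0.061456) / 0.329381 = -0.208921
d₂ = d₁ − σ√T = -0.208921 − 0.329381 = -0.538302
e^{−rT} = e^{−0.0063·1.1444} = 0.992816
N(−d₁) = 0.582745,  N(−d₂) = 0.704816
Put price V = K·e^{−rT}·N(−d₂) − S·N(−d₁) = 70.696002 − 51.683667 = 19.012335
φ(d₁) = (1/√(2π))·e^{−d₁²/2} = 0.390330
ν = S·φ(d₁)·√T = 37.033570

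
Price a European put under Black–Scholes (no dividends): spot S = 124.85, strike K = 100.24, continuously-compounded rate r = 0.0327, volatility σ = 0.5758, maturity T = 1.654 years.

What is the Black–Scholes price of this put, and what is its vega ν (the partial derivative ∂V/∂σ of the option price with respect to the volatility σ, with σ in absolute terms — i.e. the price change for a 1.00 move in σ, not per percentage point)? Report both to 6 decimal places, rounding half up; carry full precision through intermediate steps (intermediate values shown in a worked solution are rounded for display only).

σ√T = 0.5758·√1.654 = 0.740524
d₁ = (ln(S/K) + (r+σ²/2)T) / (σ√T) = (ln(124.85/100.24) + (0.0327+0.5758²/2)·1.654) / 0.740524 = (0.219546 + 0.328274) / 0.740524 = 0.739773
d₂ = d₁ − σ√T = 0.739773 − 0.740524 = -0.000752
e^{−rT} = e^{−0.0327·1.654} = 0.947351
N(−d₁) = 0.229719,  N(−d₂) = 0.500300
Put price V = K·e^{−rT}·N(−d₂) − S·N(−d₁) = 47.509705 − 28.680414 = 18.829291
φ(d₁) = (1/√(2π))·e^{−d₁²/2} = 0.303440
ν = S·φ(d₁)·√T = 48.722503

price = 18.829291
ν = 48.722503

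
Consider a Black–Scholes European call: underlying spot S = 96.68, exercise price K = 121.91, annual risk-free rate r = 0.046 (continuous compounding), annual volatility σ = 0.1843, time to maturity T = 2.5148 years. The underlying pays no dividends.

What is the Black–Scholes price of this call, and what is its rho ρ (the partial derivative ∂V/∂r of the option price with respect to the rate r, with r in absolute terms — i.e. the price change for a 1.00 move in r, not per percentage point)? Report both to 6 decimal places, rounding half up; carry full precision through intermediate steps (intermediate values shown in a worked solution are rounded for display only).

σ√T = 0.1843·√2.5148 = 0.292265
d₁ = (ln(S/K) + (r+σ²/2)T) / (σ√T) = (ln(96.68/121.91) + (0.046+0.1843²/2)·2.5148) / 0.292265 = (-0.231877 + 0.158390) / 0.292265 = -0.251437
d₂ = d₁ − σ√T = -0.251437 − 0.292265 = -0.543702
e^{−rT} = e^{−0.046·2.5148} = 0.890760
N(d₁) = 0.400738,  N(d₂) = 0.293323
Call price V = S·N(d₁) − K·e^{−rT}·N(d₂) = 38.743366 − 31.852703 = 6.890663
ρ = K·T·e^{−rT}·N(d₂) = 80.103178

price = 6.890663
ρ = 80.103178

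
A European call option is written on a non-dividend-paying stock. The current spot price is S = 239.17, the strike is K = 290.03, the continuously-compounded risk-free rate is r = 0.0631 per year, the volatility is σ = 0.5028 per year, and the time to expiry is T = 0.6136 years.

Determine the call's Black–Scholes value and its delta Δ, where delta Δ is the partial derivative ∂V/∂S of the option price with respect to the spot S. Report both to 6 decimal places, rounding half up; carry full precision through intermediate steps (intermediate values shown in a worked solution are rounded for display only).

σ√T = 0.5028·√0.6136 = 0.393856
d₁ = (ln(S/K) + (r+σ²/2)T) / (σ√T) = (ln(239.17/290.03) + (0.0631+0.5028²/2)·0.6136) / 0.393856 = (-0.192810 + 0.116280) / 0.393856 = -0.194310
d₂ = d₁ − σ√T = -0.194310 − 0.393856 = -0.588166
e^{−rT} = e^{−0.0631·0.6136} = 0.962022
N(d₁) = 0.422967,  N(d₂) = 0.278210
Call price V = S·N(d₁) − K·e^{−rT}·N(d₂) = 101.160935 − 77.624915 = 23.536020
Δ = N(d₁) = 0.422967

price = 23.536020
Δ = 0.422967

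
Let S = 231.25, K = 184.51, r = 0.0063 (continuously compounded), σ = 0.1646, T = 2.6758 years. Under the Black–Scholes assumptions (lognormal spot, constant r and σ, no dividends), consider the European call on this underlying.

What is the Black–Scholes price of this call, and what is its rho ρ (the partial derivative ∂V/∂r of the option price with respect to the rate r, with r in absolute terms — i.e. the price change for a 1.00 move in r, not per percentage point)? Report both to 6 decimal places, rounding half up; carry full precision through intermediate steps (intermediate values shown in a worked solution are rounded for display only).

σ√T = 0.1646·√2.6758 = 0.269251
d₁ = (ln(S/K) + (r+σ²/2)T) / (σ√T) = (ln(231.25/184.51) + (0.0063+0.1646²/2)·2.6758) / 0.269251 = (0.225796 + 0.053105) / 0.269251 = 1.035842
d₂ = d₁ − σ√T = 1.035842 − 0.269251 = 0.766592
e^{−rT} = e^{−0.0063·2.6758} = 0.983284
N(d₁) = 0.849862,  N(d₂) = 0.778338
Call price V = S·N(d₁) − K·e^{−rT}·N(d₂) = 196.530629 − 141.210487 = 55.320142
ρ = K·T·e^{−rT}·N(d₂) = 377.851021

price = 55.320142
ρ = 377.851021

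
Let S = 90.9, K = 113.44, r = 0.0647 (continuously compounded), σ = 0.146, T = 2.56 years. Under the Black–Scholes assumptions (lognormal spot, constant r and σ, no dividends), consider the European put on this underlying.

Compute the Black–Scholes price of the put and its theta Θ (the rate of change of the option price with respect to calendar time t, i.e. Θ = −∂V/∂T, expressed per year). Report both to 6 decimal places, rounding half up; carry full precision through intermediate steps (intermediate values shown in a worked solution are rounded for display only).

price = 11.553448
Θ = 2.332454

σ√T = 0.146·√2.56 = 0.233600
d₁ = (ln(S/K) + (r+σ²/2)T) / (σ√T) = (ln(90.9/113.44) + (0.0647+0.146²/2)·2.56) / 0.233600 = (-0.221514 + 0.192916) / 0.233600 = -0.122421
d₂ = d₁ − σ√T = -0.122421 − 0.233600 = -0.356021
e^{−rT} = e^{−0.0647·2.56} = 0.847358
N(−d₁) = 0.548717,  N(−d₂) = 0.639088
Put price V = K·e^{−rT}·N(−d₂) − S·N(−d₁) = 61.431847 − 49.878399 = 11.553448
φ(d₁) = (1/√(2π))·e^{−d₁²/2} = 0.395964
Θ = −S·φ(d₁)·σ/(2√T) + r·K·e^{−rT}·N(−d₂) = −1.642186 + 3.974640 = 2.332454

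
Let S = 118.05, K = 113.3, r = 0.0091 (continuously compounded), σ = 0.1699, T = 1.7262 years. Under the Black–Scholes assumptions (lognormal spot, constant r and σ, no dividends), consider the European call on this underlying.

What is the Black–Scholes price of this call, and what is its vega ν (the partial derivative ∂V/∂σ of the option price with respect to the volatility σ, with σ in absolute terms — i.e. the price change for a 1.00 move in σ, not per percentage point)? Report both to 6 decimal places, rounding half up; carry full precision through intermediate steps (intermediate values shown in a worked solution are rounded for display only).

σ√T = 0.1699·√1.7262 = 0.223223
d₁ = (ln(S/K) + (r+σ²/2)T) / (σ√T) = (ln(118.05/113.3) + (0.0091+0.1699²/2)·1.7262) / 0.223223 = (0.041069 + 0.040623) / 0.223223 = 0.365965
d₂ = d₁ − σ√T = 0.365965 − 0.223223 = 0.142742
e^{−rT} = e^{−0.0091·1.7262} = 0.984414
N(d₁) = 0.642804,  N(d₂) = 0.556753
Call price V = S·N(d₁) − K·e^{−rT}·N(d₂) = 75.883053 − 62.096964 = 13.786089
φ(d₁) = (1/√(2π))·e^{−d₁²/2} = 0.373102
ν = S·φ(d₁)·√T = 57.868074

price = 13.786089
ν = 57.868074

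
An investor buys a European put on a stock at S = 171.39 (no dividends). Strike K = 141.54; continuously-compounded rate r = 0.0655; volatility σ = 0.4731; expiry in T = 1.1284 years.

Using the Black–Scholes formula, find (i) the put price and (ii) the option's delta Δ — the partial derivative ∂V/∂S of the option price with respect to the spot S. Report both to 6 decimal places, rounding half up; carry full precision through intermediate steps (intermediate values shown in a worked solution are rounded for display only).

price = 14.051624
Δ = -0.217955

σ√T = 0.4731·√1.1284 = 0.502556
d₁ = (ln(S/K) + (r+σ²/2)T) / (σ√T) = (ln(171.39/141.54) + (0.0655+0.4731²/2)·1.1284) / 0.502556 = (0.191359 + 0.200191) / 0.502556 = 0.779119
d₂ = d₁ − σ√T = 0.779119 − 0.502556 = 0.276563
e^{−rT} = e^{−0.0655·1.1284} = 0.928755
N(−d₁) = 0.217955,  N(−d₂) = 0.391058
Put price V = K·e^{−rT}·N(−d₂) − S·N(−d₁) = 51.406916 − 37.355292 = 14.051624
Δ = −N(−d₁) = -0.217955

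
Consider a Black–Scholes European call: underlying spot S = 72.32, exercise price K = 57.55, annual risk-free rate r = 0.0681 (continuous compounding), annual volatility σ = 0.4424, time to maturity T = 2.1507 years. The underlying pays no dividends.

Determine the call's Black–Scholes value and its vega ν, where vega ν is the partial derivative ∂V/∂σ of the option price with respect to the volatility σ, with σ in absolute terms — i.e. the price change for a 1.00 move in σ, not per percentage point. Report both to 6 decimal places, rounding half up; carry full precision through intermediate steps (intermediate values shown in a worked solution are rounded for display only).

σ√T = 0.4424·√2.1507 = 0.648791
d₁ = (ln(S/K) + (r+σ²/2)T) / (σ√T) = (ln(72.32/57.55) + (0.0681+0.4424²/2)·2.1507) / 0.648791 = (0.228447 + 0.356928) / 0.648791 = 0.902254
d₂ = d₁ − σ√T = 0.902254 − 0.648791 = 0.253462
e^{−rT} = e^{−0.0681·2.1507} = 0.863758
N(d₁) = 0.816539,  N(d₂) = 0.600045
Call price V = S·N(d₁) − K·e^{−rT}·N(d₂) = 59.052095 − 29.827776 = 29.224320
φ(d₁) = (1/√(2π))·e^{−d₁²/2} = 0.265545
ν = S·φ(d₁)·√T = 28.163535

price = 29.224320
ν = 28.163535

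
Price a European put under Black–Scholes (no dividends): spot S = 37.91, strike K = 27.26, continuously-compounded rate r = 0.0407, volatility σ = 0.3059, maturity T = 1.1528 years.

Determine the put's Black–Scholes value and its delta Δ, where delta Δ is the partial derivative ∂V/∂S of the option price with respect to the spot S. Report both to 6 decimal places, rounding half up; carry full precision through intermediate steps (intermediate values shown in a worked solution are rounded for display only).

price = 0.638676
Δ = -0.094896

σ√T = 0.3059·√1.1528 = 0.328440
d₁ = (ln(S/K) + (r+σ²/2)T) / (σ√T) = (ln(37.91/27.26) + (0.0407+0.3059²/2)·1.1528) / 0.328440 = (0.329795 + 0.100855) / 0.328440 = 1.311197
d₂ = d₁ − σ√T = 1.311197 − 0.328440 = 0.982757
e^{−rT} = e^{−0.0407·1.1528} = 0.954165
N(−d₁) = 0.094896,  N(−d₂) = 0.162864
Put price V = K·e^{−rT}·N(−d₂) − S·N(−d₁) = 4.236168 − 3.597492 = 0.638676
Δ = −N(−d₁) = -0.094896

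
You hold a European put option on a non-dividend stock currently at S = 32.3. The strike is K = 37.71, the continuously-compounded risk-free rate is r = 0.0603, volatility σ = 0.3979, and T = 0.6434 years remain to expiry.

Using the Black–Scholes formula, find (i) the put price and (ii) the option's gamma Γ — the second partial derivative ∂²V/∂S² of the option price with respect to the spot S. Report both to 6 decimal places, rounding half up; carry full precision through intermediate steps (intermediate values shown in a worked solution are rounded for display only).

price = 6.616301
Γ = 0.037901

σ√T = 0.3979·√0.6434 = 0.319164
d₁ = (ln(S/K) + (r+σ²/2)T) / (σ√T) = (ln(32.3/37.71) + (0.0603+0.3979²/2)·0.6434) / 0.319164 = (-0.154858 + 0.089730) / 0.319164 = -0.204058
d₂ = d₁ − σ√T = -0.204058 − 0.319164 = -0.523223
e^{−rT} = e^{−0.0603·0.6434} = 0.961946
N(−d₁) = 0.580846,  N(−d₂) = 0.699590
Put price V = K·e^{−rT}·N(−d₂) − S·N(−d₁) = 25.377626 − 18.761325 = 6.616301
φ(d₁) = (1/√(2π))·e^{−d₁²/2} = 0.390722
Γ = φ(d₁) / (S·σ·√T) = 0.037901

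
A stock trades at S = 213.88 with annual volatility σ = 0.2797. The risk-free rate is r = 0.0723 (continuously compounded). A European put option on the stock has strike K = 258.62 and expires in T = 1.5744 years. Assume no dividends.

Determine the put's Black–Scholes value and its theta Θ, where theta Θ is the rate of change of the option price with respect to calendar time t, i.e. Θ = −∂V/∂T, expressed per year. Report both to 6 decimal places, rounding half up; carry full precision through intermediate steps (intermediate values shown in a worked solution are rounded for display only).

σ√T = 0.2797·√1.5744 = 0.350954
d₁ = (ln(S/K) + (r+σ²/2)T) / (σ√T) = (ln(213.88/258.62) + (0.0723+0.2797²/2)·1.5744) / 0.350954 = (-0.189945 + 0.175413) / 0.350954 = -0.041405
d₂ = d₁ − σ√T = -0.041405 − 0.350954 = -0.392359
e^{−rT} = e^{−0.0723·1.5744} = 0.892410
N(−d₁) = 0.516514,  N(−d₂) = 0.652603
Put price V = K·e^{−rT}·N(−d₂) − S·N(−d₁) = 150.617744 − 110.471911 = 40.145832
φ(d₁) = (1/√(2π))·e^{−d₁²/2} = 0.398600
Θ = −S·φ(d₁)·σ/(2√T) + r·K·e^{−rT}·N(−d₂) = −9.501953 + 10.889663 = 1.387709

price = 40.145832
Θ = 1.387709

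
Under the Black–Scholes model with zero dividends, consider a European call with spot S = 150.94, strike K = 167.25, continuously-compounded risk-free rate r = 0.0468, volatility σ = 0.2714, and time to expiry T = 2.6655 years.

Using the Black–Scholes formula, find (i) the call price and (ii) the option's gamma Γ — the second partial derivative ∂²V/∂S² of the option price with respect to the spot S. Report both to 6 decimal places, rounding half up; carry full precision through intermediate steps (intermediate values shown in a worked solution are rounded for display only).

price = 27.859842
Γ = 0.005749

σ√T = 0.2714·√2.6655 = 0.443097
d₁ = (ln(S/K) + (r+σ²/2)T) / (σ√T) = (ln(150.94/167.25) + (0.0468+0.2714²/2)·2.6655) / 0.443097 = (-0.102607 + 0.222913) / 0.443097 = 0.271511
d₂ = d₁ − σ√T = 0.271511 − 0.443097 = -0.171587
e^{−rT} = e^{−0.0468·2.6655} = 0.882722
N(d₁) = 0.607001,  N(d₂) = 0.431881
Call price V = S·N(d₁) − K·e^{−rT}·N(d₂) = 91.620720 − 63.760878 = 27.859842
φ(d₁) = (1/√(2π))·e^{−d₁²/2} = 0.384505
Γ = φ(d₁) / (S·σ·√T) = 0.005749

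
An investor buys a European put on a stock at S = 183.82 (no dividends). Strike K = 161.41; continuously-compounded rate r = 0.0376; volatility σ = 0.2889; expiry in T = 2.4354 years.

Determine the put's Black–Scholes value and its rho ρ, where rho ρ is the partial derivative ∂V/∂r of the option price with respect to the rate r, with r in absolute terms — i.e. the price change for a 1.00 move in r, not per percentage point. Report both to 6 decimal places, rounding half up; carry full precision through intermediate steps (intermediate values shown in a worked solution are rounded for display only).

price = 14.679325
ρ = -141.723176

σ√T = 0.2889·√2.4354 = 0.450851
d₁ = (ln(S/K) + (r+σ²/2)T) / (σ√T) = (ln(183.82/161.41) + (0.0376+0.2889²/2)·2.4354) / 0.450851 = (0.130009 + 0.193204) / 0.450851 = 0.716897
d₂ = d₁ − σ√T = 0.716897 − 0.450851 = 0.266046
e^{−rT} = e^{−0.0376·2.4354} = 0.912496
N(−d₁) = 0.236719,  N(−d₂) = 0.395102
Put price V = K·e^{−rT}·N(−d₂) − S·N(−d₁) = 58.192977 − 43.513652 = 14.679325
ρ = −K·T·e^{−rT}·N(−d₂) = -141.723176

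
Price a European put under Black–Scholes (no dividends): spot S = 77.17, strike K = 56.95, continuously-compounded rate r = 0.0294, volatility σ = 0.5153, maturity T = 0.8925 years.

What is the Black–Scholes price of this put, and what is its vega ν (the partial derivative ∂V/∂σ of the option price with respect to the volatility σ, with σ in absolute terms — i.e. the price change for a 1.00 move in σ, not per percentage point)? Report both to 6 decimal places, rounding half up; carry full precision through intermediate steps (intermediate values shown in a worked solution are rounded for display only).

σ√T = 0.5153·√0.8925 = 0.486815
d₁ = (ln(S/K) + (r+σ²/2)T) / (σ√T) = (ln(77.17/56.95) + (0.0294+0.5153²/2)·0.8925) / 0.486815 = (0.303837 + 0.144734) / 0.486815 = 0.921440
d₂ = d₁ − σ√T = 0.921440 − 0.486815 = 0.434625
e^{−rT} = e^{−0.0294·0.8925} = 0.974102
N(−d₁) = 0.178410,  N(−d₂) = 0.331917
Put price V = K·e^{−rT}·N(−d₂) − S·N(−d₁) = 18.413150 − 13.767927 = 4.645223
φ(d₁) = (1/√(2π))·e^{−d₁²/2} = 0.260940
ν = S·φ(d₁)·√T = 19.023631

price = 4.645223
ν = 19.023631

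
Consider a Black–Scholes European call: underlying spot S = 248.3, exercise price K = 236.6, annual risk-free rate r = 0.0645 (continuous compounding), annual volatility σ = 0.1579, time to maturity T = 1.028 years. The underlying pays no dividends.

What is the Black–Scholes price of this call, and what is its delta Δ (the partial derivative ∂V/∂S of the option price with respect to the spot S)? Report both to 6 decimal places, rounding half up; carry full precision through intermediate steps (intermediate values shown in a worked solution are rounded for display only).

price = 32.092413
Δ = 0.786897

σ√T = 0.1579·√1.028 = 0.160095
d₁ = (ln(S/K) + (r+σ²/2)T) / (σ√T) = (ln(248.3/236.6) + (0.0645+0.1579²/2)·1.028) / 0.160095 = (0.048267 + 0.079121) / 0.160095 = 0.795701
d₂ = d₁ − σ√T = 0.795701 − 0.160095 = 0.635606
e^{−rT} = e^{−0.0645·1.028} = 0.935844
N(d₁) = 0.786897,  N(d₂) = 0.737483
Call price V = S·N(d₁) − K·e^{−rT}·N(d₂) = 195.386535 − 163.294122 = 32.092413
Δ = N(d₁) = 0.786897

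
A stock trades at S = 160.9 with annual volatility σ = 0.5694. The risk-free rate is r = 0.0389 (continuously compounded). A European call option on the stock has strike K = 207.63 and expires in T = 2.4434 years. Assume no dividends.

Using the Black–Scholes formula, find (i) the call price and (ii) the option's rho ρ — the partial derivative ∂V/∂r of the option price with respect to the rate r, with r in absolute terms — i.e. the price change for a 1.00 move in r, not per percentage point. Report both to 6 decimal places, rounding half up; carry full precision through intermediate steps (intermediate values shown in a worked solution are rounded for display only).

price = 47.047304
ρ = 122.749686

σ√T = 0.5694·√2.4434 = 0.890051
d₁ = (ln(S/K) + (r+σ²/2)T) / (σ√T) = (ln(160.9/207.63) + (0.0389+0.5694²/2)·2.4434) / 0.890051 = (-0.254975 + 0.491143) / 0.890051 = 0.265343
d₂ = d₁ − σ√T = 0.265343 − 0.890051 = -0.624708
e^{−rT} = e^{−0.0389·2.4434} = 0.909329
N(d₁) = 0.604627,  N(d₂) = 0.266081
Call price V = S·N(d₁) − K·e^{−rT}·N(d₂) = 97.284550 − 50.237246 = 47.047304
ρ = K·T·e^{−rT}·N(d₂) = 122.749686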